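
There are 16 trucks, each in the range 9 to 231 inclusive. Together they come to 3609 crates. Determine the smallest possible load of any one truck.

144

To make one truck as small as possible, make the other 15 as large as possible.
The other 15 contribute at most 15 × 231 = 3465, leaving at least 3609 − 3465 = 144.
Since 144 ≥ 9, this is achievable: one at 144 and 15 at 231.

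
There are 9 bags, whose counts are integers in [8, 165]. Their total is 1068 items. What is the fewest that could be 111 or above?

2

Suppose at most 9 − j of them reach 111; then j values are ≤ 110 and the rest ≤ 165.
The total is then ≤ 110·j + 165·(9 − j) = 1485 − 55j. For this to be ≥ 1068 we need j ≤ 7, so at least 9 − 7 = 2 must reach 111.
Exactly 2 works: 2 values at 165 and 7 at 110 total 1100; lower one of the high values by 32 (still ≥ 111) to hit 1068.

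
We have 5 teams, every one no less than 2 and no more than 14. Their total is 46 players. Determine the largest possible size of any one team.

14

Maximizing one value means minimizing the remaining 4.
The other 4 contribute at least 4 × 2 = 8, leaving at most 46 − 8 = 38.
But each team is capped at 14, so the maximum is 14.
Achievable: one at 14 and the other 4 totalling 32, which fits since 4 × 2 ≤ 32 ≤ 4 × 14.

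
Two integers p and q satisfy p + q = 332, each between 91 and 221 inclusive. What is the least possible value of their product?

24531

For a fixed sum, pq is smallest when p and q are as far apart as possible.
The extreme feasible split is p = 111, q = 221, giving pq = 24531.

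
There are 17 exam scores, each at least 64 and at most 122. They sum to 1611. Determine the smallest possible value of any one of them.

64

To make one score as small as possible, make the other 16 as large as possible.
The other 16 can take up 16 × 122 = 1952 ≥ 1611 − 64, so one score can sit at its floor of 64.
Achievable: one at 64 and the other 16 totalling 1547, which fits since 16 × 64 ≤ 1547 ≤ 16 × 122.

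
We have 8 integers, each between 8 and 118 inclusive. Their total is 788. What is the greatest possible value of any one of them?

118

Maximizing one value means minimizing the remaining 7.
The other 7 contribute at least 7 × 8 = 56, leaving at most 788 − 56 = 732.
But each integer is capped at 118, so the maximum is 118.
Achievable: one at 118 and the other 7 totalling 670, which fits since 7 × 8 ≤ 670 ≤ 7 × 118.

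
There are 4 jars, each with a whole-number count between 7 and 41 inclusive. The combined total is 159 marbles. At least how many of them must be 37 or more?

3

Each value short of 37 is at most 36, costing at least 41 − 36 = 5 against the maximum total of 164.
We can afford to lose at most 164 − 159 = 5, so at most ⌊5/5⌋ = 1 fall short, and at least 3 are ≥ 37.
Exactly 3 works: 3 values at 41 and 1 at 36 total 159.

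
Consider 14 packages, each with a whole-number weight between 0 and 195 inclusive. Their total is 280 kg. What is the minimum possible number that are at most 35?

Each value above 35 is at least 36, contributing at least 36 − 0 = 36 above the floor 0.
The sum exceeds the floor total 0 by 280, so at most ⌊280/36⌋ = 7 exceed 35, and at least 7 are ≤ 35.
Exactly 7 works: 7 values at 0 and 7 at 36 total 252; raise one of the low values by 28 (still ≤ 35) to hit 280.

7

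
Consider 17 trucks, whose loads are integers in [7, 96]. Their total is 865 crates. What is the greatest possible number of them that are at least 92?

8

Suppose k of them are at least 92. Those contribute at least 92 each and the other 17 − k at least 7 each.
So the total is at least 92k + 7(17 − k) = 119 + 85k. This must be ≤ 865, giving k ≤ 8.
k = 8 is achieved by 8 values at 92 and 9 at 7, total 799; add 66 to one value (staying below 92) to reach 865.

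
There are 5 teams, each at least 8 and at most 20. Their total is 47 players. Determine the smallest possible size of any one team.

To make one team as small as possible, make the other 4 as large as possible.
The other 4 can take up 4 × 20 = 80 ≥ 47 − 8, so one team can sit at its floor of 8.
Achievable: one at 8 and the other 4 totalling 39, which fits since 4 × 8 ≤ 39 ≤ 4 × 20.

8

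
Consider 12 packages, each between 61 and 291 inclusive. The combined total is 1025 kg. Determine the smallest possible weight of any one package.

61

Minimizing one value means maximizing the remaining 11.
The other 11 can take up 11 × 291 = 3201 ≥ 1025 − 61, so one package can sit at its floor of 61.
Achievable: one at 61 and the other 11 totalling 964, which fits since 11 × 61 ≤ 964 ≤ 11 × 291.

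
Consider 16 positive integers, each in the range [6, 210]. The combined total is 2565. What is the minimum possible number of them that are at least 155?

2

Each value short of 155 is at most 154, costing at least 210 − 154 = 56 against the maximum total of 3360.
We can afford to lose at most 3360 − 2565 = 795, so at most ⌊795/56⌋ = 14 fall short, and at least 2 are ≥ 155.
Exactly 2 works: 2 values at 210 and 14 at 154 total 2576; lower one of the high values by 11 (still ≥ 155) to hit 2565.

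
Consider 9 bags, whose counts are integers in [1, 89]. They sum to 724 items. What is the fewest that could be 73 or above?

5

Each value short of 73 is at most 72, costing at least 89 − 72 = 17 against the maximum total of 801.
We can afford to lose at most 801 − 724 = 77, so at most ⌊77/17⌋ = 4 fall short, and at least 5 are ≥ 73.
Exactly 5 works: 5 values at 89 and 4 at 72 total 733; lower one of the high values by 9 (still ≥ 73) to hit 724.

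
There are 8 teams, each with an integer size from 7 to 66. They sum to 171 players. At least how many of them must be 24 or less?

Each value above 24 is at least 25, contributing at least 25 − 7 = 18 above the floor 7.
The sum exceeds the floor total 56 by 115, so at most ⌊115/18⌋ = 6 exceed 24, and at least 2 are ≤ 24.
Exactly 2 works: 2 values at 7 and 6 at 25 total 164; raise one of the low values by 7 (still ≤ 24) to hit 171.

2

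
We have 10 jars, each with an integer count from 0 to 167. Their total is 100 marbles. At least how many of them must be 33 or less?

Let j be the number exceeding 33. Then the total is ≥ 34·j + 0·(10 − j) = 0 + 34j.
So 34j ≤ 100 and j ≤ 2; hence at least 10 − 2 = 8 are ≤ 33.
Exactly 8 works: 8 values at 0 and 2 at 34 total 68; raise one of the low values by 32 (still ≤ 33) to hit 100.

8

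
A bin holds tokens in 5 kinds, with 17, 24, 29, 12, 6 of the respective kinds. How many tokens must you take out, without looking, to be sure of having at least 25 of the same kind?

84

In the worst case you take as many as possible of each kind without reaching 25: 17 + 24 + 24 + 12 + 6 = 83.
The next one must give 25 of some kind, so 83 + 1 = 84.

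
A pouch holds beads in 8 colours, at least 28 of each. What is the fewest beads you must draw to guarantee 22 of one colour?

169

In the worst case you draw 21 of each of the 8 colours: 8 × 21 = 168.
One more forces 22 of some colour, so 168 + 1 = 169.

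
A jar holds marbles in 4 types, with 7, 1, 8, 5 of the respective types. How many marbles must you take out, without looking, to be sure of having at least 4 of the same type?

11

In the worst case you take as many as possible of each type without reaching 4: 3 + 1 + 3 + 3 = 10.
The next one must give 4 of some type, so 10 + 1 = 11.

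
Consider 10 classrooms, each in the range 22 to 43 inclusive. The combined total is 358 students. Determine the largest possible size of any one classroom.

43

Maximizing one value means minimizing the remaining 9.
The other 9 contribute at least 9 × 22 = 198, leaving at most 358 − 198 = 160.
But each classroom is capped at 43, so the maximum is 43.
Achievable: one at 43 and the other 9 totalling 315, which fits since 9 × 22 ≤ 315 ≤ 9 × 43.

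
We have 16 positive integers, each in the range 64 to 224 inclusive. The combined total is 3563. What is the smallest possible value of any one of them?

Minimizing one value means maximizing the remaining 15.
The other 15 contribute at most 15 × 224 = 3360, leaving at least 3563 − 3360 = 203.
Since 203 ≥ 64, this is achievable: one at 203 and 15 at 224.

203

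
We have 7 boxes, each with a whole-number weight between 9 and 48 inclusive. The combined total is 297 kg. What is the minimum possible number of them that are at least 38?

Suppose at most 7 − j of them reach 38; then j values are ≤ 37 and the rest ≤ 48.
The total is then ≤ 37·j + 48·(7 − j) = 336 − 11j. For this to be ≥ 297 we need j ≤ 3, so at least 7 − 3 = 4 must reach 38.
Exactly 4 works: 4 values at 48 and 3 at 37 total 303; lower one of the high values by 6 (still ≥ 38) to hit 297.

4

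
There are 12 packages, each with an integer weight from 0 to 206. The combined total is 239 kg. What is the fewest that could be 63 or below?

9

If only k of them are at most 63, the other 12 − k are at least 64, so the total is at least (12 − k)·64 + k·0.
This is ≤ 239, so (12 − k)·64 + 0k ≤ 239, which gives k ≥ 9.
Exactly 9 works: 9 values at 0 and 3 at 64 total 192; raise one of the low values by 47 (still ≤ 63) to hit 239.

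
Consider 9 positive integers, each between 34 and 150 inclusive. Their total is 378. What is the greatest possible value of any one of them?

To make one integer as large as possible, make the other 8 as small as possible.
The other 8 contribute at least 8 × 34 = 272, leaving at most 378 − 272 = 106.
Since 106 ≤ 150, this is achievable: one at 106 and 8 at 34.

106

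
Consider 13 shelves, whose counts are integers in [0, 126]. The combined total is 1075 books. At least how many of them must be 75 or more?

3

Each value short of 75 is at most 74, costing at least 126 − 74 = 52 against the maximum total of 1638.
We can afford to lose at most 1638 − 1075 = 563, so at most ⌊563/52⌋ = 10 fall short, and at least 3 are ≥ 75.
Exactly 3 works: 3 values at 126 and 10 at 74 total 1118; lower one of the high values by 43 (still ≥ 75) to hit 1075.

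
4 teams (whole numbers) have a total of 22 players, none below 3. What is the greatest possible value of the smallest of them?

5

If every one of the 4 were at least 6, the total would be at least 4 × 6 = 24 > 22.
Taking 2 copies of 5 and 2 copies of 6 gives exactly 22, so 5 is attained.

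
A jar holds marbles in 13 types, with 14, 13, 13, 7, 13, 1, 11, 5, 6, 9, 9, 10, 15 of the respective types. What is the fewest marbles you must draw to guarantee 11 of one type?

In the worst case you take as many as possible of each type without reaching 11: 10 + 10 + 10 + 7 + 10 + 1 + 10 + 5 + 6 + 9 + 9 + 10 + 10 = 107.
The next one must give 11 of some type, so 107 + 1 = 108.

108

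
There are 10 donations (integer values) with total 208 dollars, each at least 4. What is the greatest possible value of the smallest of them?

20

If every one of the 10 were at least 21, the total would be at least 10 × 21 = 210 > 208.
Taking 2 copies of 20 and 8 copies of 21 gives exactly 208, so 20 is attained.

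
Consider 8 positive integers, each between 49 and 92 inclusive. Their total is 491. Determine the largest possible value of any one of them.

92

To make one integer as large as possible, make the other 7 as small as possible.
The other 7 contribute at least 7 × 49 = 343, leaving at most 491 − 343 = 148.
But each integer is capped at 92, so the maximum is 92.
Achievable: one at 92 and the other 7 totalling 399, which fits since 7 × 49 ≤ 399 ≤ 7 × 92.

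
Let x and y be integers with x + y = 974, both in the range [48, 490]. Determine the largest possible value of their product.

xy = x(974 − x) is maximized when x is as near 974/2 as the bounds allow.
Taking x = 487 and y = 487 (both in [48, 490]) gives xy = 237169.

237169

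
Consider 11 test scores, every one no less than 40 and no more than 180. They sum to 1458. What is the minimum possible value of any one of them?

40

To make one score as small as possible, make the other 10 as large as possible.
The other 10 can take up 10 × 180 = 1800 ≥ 1458 − 40, so one score can sit at its floor of 40.
Achievable: one at 40 and the other 10 totalling 1418, which fits since 10 × 40 ≤ 1418 ≤ 10 × 180.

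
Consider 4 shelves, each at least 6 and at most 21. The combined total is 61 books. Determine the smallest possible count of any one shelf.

To make one shelf as small as possible, make the other 3 as large as possible.
The other 3 can take up 3 × 21 = 63 ≥ 61 − 6, so one shelf can sit at its floor of 6.
Achievable: one at 6 and the other 3 totalling 55, which fits since 3 × 6 ≤ 55 ≤ 3 × 21.

6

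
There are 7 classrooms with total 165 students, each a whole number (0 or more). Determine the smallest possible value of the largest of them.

24

The 7 values sum to 165, so their maximum is at least ⌈165/7⌉ = 24.
Taking 3 copies of 23 and 4 copies of 24 gives exactly 165, so 24 is attained.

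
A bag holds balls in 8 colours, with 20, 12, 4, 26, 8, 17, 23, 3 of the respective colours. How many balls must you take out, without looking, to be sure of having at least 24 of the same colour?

In the worst case you take as many as possible of each colour without reaching 24: 20 + 12 + 4 + 23 + 8 + 17 + 23 + 3 = 110.
The next one must give 24 of some colour, so 110 + 1 = 111.

111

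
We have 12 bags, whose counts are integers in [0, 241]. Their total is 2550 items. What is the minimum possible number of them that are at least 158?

8

If only k of them are at least 158, the other 12 − k are at most 157, so the total is at most k·241 + (12 − k)·157.
This must reach 2550, so k·241 + (12 − k)·157 ≥ 2550, giving k ≥ 8.
Exactly 8 works: 8 values at 241 and 4 at 157 total 2556; lower one of the high values by 6 (still ≥ 158) to hit 2550.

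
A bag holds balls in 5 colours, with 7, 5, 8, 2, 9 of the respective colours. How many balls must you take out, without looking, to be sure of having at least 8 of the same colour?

In the worst case you take as many as possible of each colour without reaching 8: 7 + 5 + 7 + 2 + 7 = 28.
The next one must give 8 of some colour, so 28 + 1 = 29.

29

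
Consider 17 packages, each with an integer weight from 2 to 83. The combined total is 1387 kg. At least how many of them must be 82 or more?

5

If only k of them are at least 82, the other 17 − k are at most 81, so the total is at most k·83 + (17 − k)·81.
This must reach 1387, so k·83 + (17 − k)·81 ≥ 1387, giving k ≥ 5.
Exactly 5 works: 5 values at 83 and 12 at 81 total 1387.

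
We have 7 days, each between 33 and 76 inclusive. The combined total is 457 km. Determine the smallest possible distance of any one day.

Minimizing one value means maximizing the remaining 6.
The other 6 can take up 6 × 76 = 456 ≥ 457 − 33, so one day can sit at its floor of 33.
Achievable: one at 33 and the other 6 totalling 424, which fits since 6 × 33 ≤ 424 ≤ 6 × 76.

33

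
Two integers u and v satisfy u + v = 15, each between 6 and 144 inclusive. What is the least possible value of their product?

54

For a fixed sum, uv is smallest when u and v are as far apart as possible.
At the endpoint u = 6, v = 15 − 6 = 9, so uv = 6 × 9 = 54.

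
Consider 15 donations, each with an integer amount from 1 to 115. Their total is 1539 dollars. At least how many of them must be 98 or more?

5

Each value short of 98 is at most 97, costing at least 115 − 97 = 18 against the maximum total of 1725.
We can afford to lose at most 1725 − 1539 = 186, so at most ⌊186/18⌋ = 10 fall short, and at least 5 are ≥ 98.
Exactly 5 works: 5 values at 115 and 10 at 97 total 1545; lower one of the high values by 6 (still ≥ 98) to hit 1539.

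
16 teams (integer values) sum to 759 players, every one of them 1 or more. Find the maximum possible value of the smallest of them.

47

The 16 values sum to 759, so their minimum is at most ⌊759/16⌋ = 47.
Taking 9 copies of 47 and 7 copies of 48 gives exactly 759, so 47 is attained.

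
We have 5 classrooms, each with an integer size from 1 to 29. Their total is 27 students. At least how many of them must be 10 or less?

Let j be the number exceeding 10. Then the total is ≥ 11·j + 1·(5 − j) = 5 + 10j.
So 10j ≤ 22 and j ≤ 2; hence at least 5 − 2 = 3 are ≤ 10.
Exactly 3 works: 3 values at 1 and 2 at 11 total 25; raise one of the low values by 2 (still ≤ 10) to hit 27.

3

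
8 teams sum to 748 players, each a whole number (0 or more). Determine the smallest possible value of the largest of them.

The 8 values sum to 748, so their maximum is at least ⌈748/8⌉ = 94.
Taking 4 copies of 93 and 4 copies of 94 gives exactly 748, so 94 is attained.

94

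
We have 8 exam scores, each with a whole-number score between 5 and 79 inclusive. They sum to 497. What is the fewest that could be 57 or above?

If only k of them are at least 57, the other 8 − k are at most 56, so the total is at most k·79 + (8 − k)·56.
This must reach 497, so k·79 + (8 − k)·56 ≥ 497, giving k ≥ 3.
Exactly 3 works: 3 values at 79 and 5 at 56 total 517; lower one of the high values by 20 (still ≥ 57) to hit 497.

3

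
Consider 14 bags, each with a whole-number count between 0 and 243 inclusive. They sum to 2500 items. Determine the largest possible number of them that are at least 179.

If k of the values are ≥ 179, the total is ≥ 179k + 0(14 − k).
Setting 179k + 0(14 − k) ≤ 2500 gives 179k ≤ 2500, so k ≤ 13.
k = 13 is achieved by 13 values at 179 and 1 at 0, total 2327; add 173 to one value (staying below 179) to reach 2500.

13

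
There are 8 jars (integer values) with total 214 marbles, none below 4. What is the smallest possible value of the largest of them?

27

The average is 214/8 > 26, so not all 8 can be 26 or less; the largest is ≥ 27.
Taking 2 copies of 26 and 6 copies of 27 gives exactly 214, so 27 is attained.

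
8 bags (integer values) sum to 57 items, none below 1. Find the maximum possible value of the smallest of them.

7

If every one of the 8 were at least 8, the total would be at least 8 × 8 = 64 > 57.
Equality holds with 7 values of 7 and 1 value of 8.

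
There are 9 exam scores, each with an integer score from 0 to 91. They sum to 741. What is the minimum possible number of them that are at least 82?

Suppose at most 9 − j of them reach 82; then j values are ≤ 81 and the rest ≤ 91.
The total is then ≤ 81·j + 91·(9 − j) = 819 − 10j. For this to be ≥ 741 we need j ≤ 7, so at least 9 − 7 = 2 must reach 82.
Exactly 2 works: 2 values at 91 and 7 at 81 total 749; lower one of the high values by 8 (still ≥ 82) to hit 741.

2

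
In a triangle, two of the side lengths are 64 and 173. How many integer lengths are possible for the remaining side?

The triangle inequality gives |64 − 173| < c < 64 + 173, i.e. 109 < c < 237.
So c can be any integer from 110 to 236: 127 values.

127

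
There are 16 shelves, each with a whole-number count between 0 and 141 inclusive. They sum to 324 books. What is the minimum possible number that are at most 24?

4

Each value above 24 is at least 25, contributing at least 25 − 0 = 25 above the floor 0.
The sum exceeds the floor total 0 by 324, so at most ⌊324/25⌋ = 12 exceed 24, and at least 4 are ≤ 24.
Exactly 4 works: 4 values at 0 and 12 at 25 total 300; raise one of the low values by 24 (still ≤ 24) to hit 324.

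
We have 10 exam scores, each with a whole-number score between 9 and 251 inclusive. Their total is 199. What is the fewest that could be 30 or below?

Each value above 30 is at least 31, contributing at least 31 − 9 = 22 above the floor 9.
The sum exceeds the floor total 90 by 109, so at most ⌊109/22⌋ = 4 exceed 30, and at least 6 are ≤ 30.
Exactly 6 works: 6 values at 9 and 4 at 31 total 178; raise one of the low values by 21 (still ≤ 30) to hit 199.

6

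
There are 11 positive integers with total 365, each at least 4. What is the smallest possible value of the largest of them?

The average is 365/11 > 33, so not all 11 can be 33 or less; the largest is ≥ 34.
Achievable: 2 of them at 34 and 9 at 33 total 365.

34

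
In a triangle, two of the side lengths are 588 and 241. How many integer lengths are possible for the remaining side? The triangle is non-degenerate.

The triangle inequality gives |588 − 241| < c < 588 + 241, i.e. 347 < c < 829.
So c can be any integer from 348 to 828: 481 values.

481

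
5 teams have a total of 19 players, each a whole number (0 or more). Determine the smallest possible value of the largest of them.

If every one of the 5 were at most 3, the total would be at most 5 × 3 = 15 < 19.
Equality holds with 4 values of 4 and 1 value of 3.

4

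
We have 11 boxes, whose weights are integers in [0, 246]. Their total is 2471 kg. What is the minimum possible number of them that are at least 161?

9

Suppose at most 11 − j of them reach 161; then j values are ≤ 160 and the rest ≤ 246.
The total is then ≤ 160·j + 246·(11 − j) = 2706 − 86j. For this to be ≥ 2471 we need j ≤ 2, so at least 11 − 2 = 9 must reach 161.
Exactly 9 works: 9 values at 246 and 2 at 160 total 2534; lower one of the high values by 63 (still ≥ 161) to hit 2471.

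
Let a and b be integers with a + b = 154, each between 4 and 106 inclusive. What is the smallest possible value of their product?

5088

For a fixed sum, ab is smallest when a and b are as far apart as possible.
The extreme feasible split is a = 48, b = 106, giving ab = 5088.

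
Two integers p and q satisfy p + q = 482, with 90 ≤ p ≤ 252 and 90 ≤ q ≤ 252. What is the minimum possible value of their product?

57960

Since p + q is fixed, pushing one of them to its bound minimizes the product.
The extreme feasible split is p = 230, q = 252, giving pq = 57960.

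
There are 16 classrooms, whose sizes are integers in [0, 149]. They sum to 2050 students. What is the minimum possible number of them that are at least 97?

Each value short of 97 is at most 96, costing at least 149 − 96 = 53 against the maximum total of 2384.
We can afford to lose at most 2384 − 2050 = 334, so at most ⌊334/53⌋ = 6 fall short, and at least 10 are ≥ 97.
Exactly 10 works: 10 values at 149 and 6 at 96 total 2066; lower one of the high values by 16 (still ≥ 97) to hit 2050.

10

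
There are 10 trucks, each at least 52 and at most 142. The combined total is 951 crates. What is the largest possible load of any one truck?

142

Maximizing one value means minimizing the remaining 9.
The other 9 contribute at least 9 × 52 = 468, leaving at most 951 − 468 = 483.
But each truck is capped at 142, so the maximum is 142.
Achievable: one at 142 and the other 9 totalling 809, which fits since 9 × 52 ≤ 809 ≤ 9 × 142.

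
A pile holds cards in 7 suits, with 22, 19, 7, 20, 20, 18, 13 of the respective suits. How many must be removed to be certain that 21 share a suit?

118

In the worst case you take as many as possible of each suit without reaching 21: 20 + 19 + 7 + 20 + 20 + 18 + 13 = 117.
The next one must give 21 of some suit, so 117 + 1 = 118.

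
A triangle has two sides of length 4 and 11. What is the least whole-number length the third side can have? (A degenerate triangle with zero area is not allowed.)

The third side must exceed |4 − 11| = 7.
The smallest integer above 7 is 8.

8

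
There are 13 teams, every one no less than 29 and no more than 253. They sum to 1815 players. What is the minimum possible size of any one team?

29

To make one team as small as possible, make the other 12 as large as possible.
The other 12 can take up 12 × 253 = 3036 ≥ 1815 − 29, so one team can sit at its floor of 29.
Achievable: one at 29 and the other 12 totalling 1786, which fits since 12 × 29 ≤ 1786 ≤ 12 × 253.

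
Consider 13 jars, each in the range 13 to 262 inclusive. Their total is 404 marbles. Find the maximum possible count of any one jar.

Maximizing one value means minimizing the remaining 12.
The other 12 contribute at least 12 × 13 = 156, leaving at most 404 − 156 = 248.
Since 248 ≤ 262, this is achievable: one at 248 and 12 at 13.

248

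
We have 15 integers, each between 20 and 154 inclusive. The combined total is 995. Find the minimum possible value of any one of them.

Minimizing one value means maximizing the remaining 14.
The other 14 can take up 14 × 154 = 2156 ≥ 995 − 20, so one integer can sit at its floor of 20.
Achievable: one at 20 and the other 14 totalling 975, which fits since 14 × 20 ≤ 975 ≤ 14 × 154.

20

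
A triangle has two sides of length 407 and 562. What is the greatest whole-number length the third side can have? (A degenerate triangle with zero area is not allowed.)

The third side must be less than 407 + 562 = 969.
The largest integer below 969 is 968.

968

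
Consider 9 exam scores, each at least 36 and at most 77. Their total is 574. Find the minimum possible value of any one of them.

Minimizing one value means maximizing the remaining 8.
The other 8 can take up 8 × 77 = 616 ≥ 574 − 36, so one score can sit at its floor of 36.
Achievable: one at 36 and the other 8 totalling 538, which fits since 8 × 36 ≤ 538 ≤ 8 × 77.

36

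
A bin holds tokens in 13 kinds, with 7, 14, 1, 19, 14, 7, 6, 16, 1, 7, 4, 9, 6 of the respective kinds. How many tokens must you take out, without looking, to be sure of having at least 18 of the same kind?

110

In the worst case you take as many as possible of each kind without reaching 18: 7 + 14 + 1 + 17 + 14 + 7 + 6 + 16 + 1 + 7 + 4 + 9 + 6 = 109.
The next one must give 18 of some kind, so 109 + 1 = 110.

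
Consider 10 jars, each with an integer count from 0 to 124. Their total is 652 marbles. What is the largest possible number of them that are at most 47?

Suppose k of them are at most 47. Those contribute at most 47 each and the rest at most 124 each.
So the total is at most 47k + 124(10 − k) = 1240 − 77k. This must still be ≥ 652, so k ≤ 7.
k = 7 is achieved by 7 values at 47 and 3 at 124, total 701; lower one of the 124's by 49 (still > 47) to reach 652.

7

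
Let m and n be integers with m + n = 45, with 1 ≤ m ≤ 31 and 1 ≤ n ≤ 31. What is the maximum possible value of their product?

mn = m(45 − m) is maximized when m is as near 45/2 as the bounds allow.
Taking m = 22 and n = 23 (both in [1, 31]) gives mn = 506.

506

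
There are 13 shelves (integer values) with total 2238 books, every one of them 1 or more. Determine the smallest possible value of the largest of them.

173

If every one of the 13 were at most 172, the total would be at most 13 × 172 = 2236 < 2238.
Equality holds with 2 values of 173 and 11 values of 172.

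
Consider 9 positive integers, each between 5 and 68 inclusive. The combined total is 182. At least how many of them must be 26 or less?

If only k of them are at most 26, the other 9 − k are at least 27, so the total is at least (9 − k)·27 + k·5.
This is ≤ 182, so (9 − k)·27 + 5k ≤ 182, which gives k ≥ 3.
Exactly 3 works: 3 values at 5 and 6 at 27 total 177; raise one of the low values by 5 (still ≤ 26) to hit 182.

3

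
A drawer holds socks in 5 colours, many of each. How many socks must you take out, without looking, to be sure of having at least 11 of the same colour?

51

You could draw 10 of every colour without reaching 11 of any — 50 in all.
One more forces 11 of some colour, so 50 + 1 = 51.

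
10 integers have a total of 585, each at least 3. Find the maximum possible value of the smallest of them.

58

If every one of the 10 were at least 59, the total would be at least 10 × 59 = 590 > 585.
Achievable: 5 of them at 58 and 5 at 59 total 585.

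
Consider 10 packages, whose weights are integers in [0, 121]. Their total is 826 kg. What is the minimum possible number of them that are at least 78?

2

Suppose at most 10 − j of them reach 78; then j values are ≤ 77 and the rest ≤ 121.
The total is then ≤ 77·j + 121·(10 − j) = 1210 − 44j. For this to be ≥ 826 we need j ≤ 8, so at least 10 − 8 = 2 must reach 78.
Exactly 2 works: 2 values at 121 and 8 at 77 total 858; lower one of the high values by 32 (still ≥ 78) to hit 826.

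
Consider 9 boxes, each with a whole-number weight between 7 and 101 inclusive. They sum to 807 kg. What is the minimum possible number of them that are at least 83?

4

Each value short of 83 is at most 82, costing at least 101 − 82 = 19 against the maximum total of 909.
We can afford to lose at most 909 − 807 = 102, so at most ⌊102/19⌋ = 5 fall short, and at least 4 are ≥ 83.
Exactly 4 works: 4 values at 101 and 5 at 82 total 814; lower one of the high values by 7 (still ≥ 83) to hit 807.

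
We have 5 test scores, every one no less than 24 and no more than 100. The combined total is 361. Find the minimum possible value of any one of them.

24

Minimizing one value means maximizing the remaining 4.
The other 4 can take up 4 × 100 = 400 ≥ 361 − 24, so one score can sit at its floor of 24.
Achievable: one at 24 and the other 4 totalling 337, which fits since 4 × 24 ≤ 337 ≤ 4 × 100.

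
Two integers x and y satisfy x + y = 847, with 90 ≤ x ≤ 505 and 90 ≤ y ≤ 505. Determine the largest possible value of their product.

179352

xy = x(847 − x) is maximized when x is as near 847/2 as the bounds allow.
Taking x = 423 and y = 424 (both in [90, 505]) gives xy = 179352.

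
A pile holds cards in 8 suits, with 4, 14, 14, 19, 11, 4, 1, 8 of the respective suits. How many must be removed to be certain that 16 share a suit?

In the worst case you take as many as possible of each suit without reaching 16: 4 + 14 + 14 + 15 + 11 + 4 + 1 + 8 = 71.
The next one must give 16 of some suit, so 71 + 1 = 72.

72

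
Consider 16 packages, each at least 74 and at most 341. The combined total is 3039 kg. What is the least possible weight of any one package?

To make one package as small as possible, make the other 15 as large as possible.
The other 15 can take up 15 × 341 = 5115 ≥ 3039 − 74, so one package can sit at its floor of 74.
Achievable: one at 74 and the other 15 totalling 2965, which fits since 15 × 74 ≤ 2965 ≤ 15 × 341.

74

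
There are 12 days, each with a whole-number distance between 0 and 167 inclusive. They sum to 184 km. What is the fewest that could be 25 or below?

5

Let j be the number exceeding 25. Then the total is ≥ 26·j + 0·(12 − j) = 0 + 26j.
So 26j ≤ 184 and j ≤ 7; hence at least 12 − 7 = 5 are ≤ 25.
Exactly 5 works: 5 values at 0 and 7 at 26 total 182; raise one of the low values by 2 (still ≤ 25) to hit 184.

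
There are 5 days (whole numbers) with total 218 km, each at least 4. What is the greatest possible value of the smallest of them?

43

If every one of the 5 were at least 44, the total would be at least 5 × 44 = 220 > 218.
Taking 2 copies of 43 and 3 copies of 44 gives exactly 218, so 43 is attained.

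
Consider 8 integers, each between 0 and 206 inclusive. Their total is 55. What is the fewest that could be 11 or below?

4

Each value above 11 is at least 12, contributing at least 12 − 0 = 12 above the floor 0.
The sum exceeds the floor total 0 by 55, so at most ⌊55/12⌋ = 4 exceed 11, and at least 4 are ≤ 11.
Exactly 4 works: 4 values at 0 and 4 at 12 total 48; raise one of the low values by 7 (still ≤ 11) to hit 55.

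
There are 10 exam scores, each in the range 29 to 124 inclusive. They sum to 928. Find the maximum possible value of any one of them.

Maximizing one value means minimizing the remaining 9.
The other 9 contribute at least 9 × 29 = 261, leaving at most 928 − 261 = 667.
But each score is capped at 124, so the maximum is 124.
Achievable: one at 124 and the other 9 totalling 804, which fits since 9 × 29 ≤ 804 ≤ 9 × 124.

124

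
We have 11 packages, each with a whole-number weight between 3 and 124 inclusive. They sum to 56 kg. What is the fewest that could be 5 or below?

Let j be the number exceeding 5. Then the total is ≥ 6·j + 3·(11 − j) = 33 + 3j.
So 3j ≤ 23 and j ≤ 7; hence at least 11 − 7 = 4 are ≤ 5.
Exactly 4 works: 4 values at 3 and 7 at 6 total 54; raise one of the low values by 2 (still ≤ 5) to hit 56.

4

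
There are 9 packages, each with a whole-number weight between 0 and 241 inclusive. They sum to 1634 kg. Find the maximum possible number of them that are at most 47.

2

Each value at 47 or below falls at least 241 − 47 = 194 short of the ceiling 241.
The ceiling total is 9 × 241 = 2169, and we need 1634, so at most ⌊(2169 − 1634)/194⌋ = 2 can be that low.
k = 2 is achieved by 2 values at 47 and 7 at 241, total 1781; lower one of the 241's by 147 (still > 47) to reach 1634.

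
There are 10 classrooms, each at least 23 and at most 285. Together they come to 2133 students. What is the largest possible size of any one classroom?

285

Maximizing one value means minimizing the remaining 9.
The other 9 contribute at least 9 × 23 = 207, leaving at most 2133 − 207 = 1926.
But each classroom is capped at 285, so the maximum is 285.
Achievable: one at 285 and the other 9 totalling 1848, which fits since 9 × 23 ≤ 1848 ≤ 9 × 285.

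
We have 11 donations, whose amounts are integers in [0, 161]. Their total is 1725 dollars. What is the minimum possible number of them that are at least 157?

If only k of them are at least 157, the other 11 − k are at most 156, so the total is at most k·161 + (11 − k)·156.
This must reach 1725, so k·161 + (11 − k)·156 ≥ 1725, giving k ≥ 2.
Exactly 2 works: 2 values at 161 and 9 at 156 total 1726; lower one of the high values by 1 (still ≥ 157) to hit 1725.

2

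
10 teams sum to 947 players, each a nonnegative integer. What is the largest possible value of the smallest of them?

94

The average is 947/10 < 95, so some value is ≤ 94.
Equality holds with 3 values of 94 and 7 values of 95.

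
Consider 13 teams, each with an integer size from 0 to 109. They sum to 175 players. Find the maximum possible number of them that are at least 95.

1

Suppose k of them are at least 95. Those contribute at least 95 each and the other 13 − k at least 0 each.
So the total is at least 95k + 0(13 − k) = 0 + 95k. This must be ≤ 175, giving k ≤ 1.
k = 1 is achieved by 1 value at 95 and 12 at 0, total 95; add 80 to one value (staying below 95) to reach 175.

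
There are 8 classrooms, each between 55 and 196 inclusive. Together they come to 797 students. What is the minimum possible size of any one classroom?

Minimizing one value means maximizing the remaining 7.
The other 7 can take up 7 × 196 = 1372 ≥ 797 − 55, so one classroom can sit at its floor of 55.
Achievable: one at 55 and the other 7 totalling 742, which fits since 7 × 55 ≤ 742 ≤ 7 × 196.

55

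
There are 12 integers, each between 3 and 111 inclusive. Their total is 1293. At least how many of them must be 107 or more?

If only k of them are at least 107, the other 12 − k are at most 106, so the total is at most k·111 + (12 − k)·106.
This must reach 1293, so k·111 + (12 − k)·106 ≥ 1293, giving k ≥ 5.
Exactly 5 works: 5 values at 111 and 7 at 106 total 1297; lower one of the high values by 4 (still ≥ 107) to hit 1293.

5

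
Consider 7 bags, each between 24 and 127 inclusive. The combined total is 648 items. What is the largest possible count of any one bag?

127

Maximizing one value means minimizing the remaining 6.
The other 6 contribute at least 6 × 24 = 144, leaving at most 648 − 144 = 504.
But each bag is capped at 127, so the maximum is 127.
Achievable: one at 127 and the other 6 totalling 521, which fits since 6 × 24 ≤ 521 ≤ 6 × 127.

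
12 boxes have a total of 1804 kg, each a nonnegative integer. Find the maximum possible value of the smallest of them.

150

The average is 1804/12 < 151, so some value is ≤ 150.
Equality holds with 8 values of 150 and 4 values of 151.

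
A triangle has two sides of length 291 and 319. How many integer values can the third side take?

The triangle inequality gives |291 − 319| < c < 291 + 319, i.e. 28 < c < 610.
So c can be any integer from 29 to 609: 581 values.

581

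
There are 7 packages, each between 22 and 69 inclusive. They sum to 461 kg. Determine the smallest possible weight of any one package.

Minimizing one value means maximizing the remaining 6.
The other 6 contribute at most 6 × 69 = 414, leaving at least 461 − 414 = 47.
Since 47 ≥ 22, this is achievable: one at 47 and 6 at 69.

47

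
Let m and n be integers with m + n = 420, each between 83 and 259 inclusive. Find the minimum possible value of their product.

Since m + n is fixed, pushing one of them to its bound minimizes the product.
The extreme feasible split is m = 161, n = 259, giving mn = 41699.

41699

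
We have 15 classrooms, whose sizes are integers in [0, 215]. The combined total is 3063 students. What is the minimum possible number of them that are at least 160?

Suppose at most 15 − j of them reach 160; then j values are ≤ 159 and the rest ≤ 215.
The total is then ≤ 159·j + 215·(15 − j) = 3225 − 56j. For this to be ≥ 3063 we need j ≤ 2, so at least 15 − 2 = 13 must reach 160.
Exactly 13 works: 13 values at 215 and 2 at 159 total 3113; lower one of the high values by 50 (still ≥ 160) to hit 3063.

13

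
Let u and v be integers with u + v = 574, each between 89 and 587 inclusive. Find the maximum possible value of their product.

uv = u(574 − u) is maximized when u is as near 574/2 as the bounds allow.
Taking u = 287 and v = 287 (both in [89, 587]) gives uv = 82369.

82369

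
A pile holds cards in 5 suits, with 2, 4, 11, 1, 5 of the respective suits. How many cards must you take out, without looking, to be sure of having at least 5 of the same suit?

16

In the worst case you take as many as possible of each suit without reaching 5: 2 + 4 + 4 + 1 + 4 = 15.
The next one must give 5 of some suit, so 15 + 1 = 16.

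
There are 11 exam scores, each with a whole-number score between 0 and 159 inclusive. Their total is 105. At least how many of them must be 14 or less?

4

Let j be the number exceeding 14. Then the total is ≥ 15·j + 0·(11 − j) = 0 + 15j.
So 15j ≤ 105 and j ≤ 7; hence at least 11 − 7 = 4 are ≤ 14.
Exactly 4 works: 4 values at 0 and 7 at 15 total 105.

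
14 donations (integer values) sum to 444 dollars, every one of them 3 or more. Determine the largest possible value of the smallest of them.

The average is 444/14 < 32, so some value is ≤ 31.
Taking 4 copies of 31 and 10 copies of 32 gives exactly 444, so 31 is attained.

31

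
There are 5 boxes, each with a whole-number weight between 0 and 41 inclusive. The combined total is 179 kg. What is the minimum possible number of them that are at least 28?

If only k of them are at least 28, the other 5 − k are at most 27, so the total is at most k·41 + (5 − k)·27.
This must reach 179, so k·41 + (5 − k)·27 ≥ 179, giving k ≥ 4.
Exactly 4 works: 4 values at 41 and 1 at 27 total 191; lower one of the high values by 12 (still ≥ 28) to hit 179.

4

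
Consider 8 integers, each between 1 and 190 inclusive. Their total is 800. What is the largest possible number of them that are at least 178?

With k values at 178 or above and the rest at least 1, the sum is at least 8 + 177k.
Since the sum is 800, we need 177k ≤ 792, i.e. k ≤ 4.
k = 4 is achieved by 4 values at 178 and 4 at 1, total 716; add 84 to one value (staying below 178) to reach 800.

4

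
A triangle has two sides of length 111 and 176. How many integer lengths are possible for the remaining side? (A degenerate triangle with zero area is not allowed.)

221

The triangle inequality gives |111 − 176| < c < 111 + 176, i.e. 65 < c < 287.
So c can be any integer from 66 to 286: 221 values.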